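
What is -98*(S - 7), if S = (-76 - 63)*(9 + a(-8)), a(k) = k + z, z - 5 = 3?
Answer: 123284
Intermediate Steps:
z = 8 (z = 5 + 3 = 8)
a(k) = 8 + k (a(k) = k + 8 = 8 + k)
S = -1251 (S = (-76 - 63)*(9 + (8 - 8)) = -139*(9 + 0) = -139*9 = -1251)
-98*(S - 7) = -98*(-1251 - 7) = -98*(-1258) = 123284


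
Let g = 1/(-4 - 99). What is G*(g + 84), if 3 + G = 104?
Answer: 873751/103 ≈ 8483.0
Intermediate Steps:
G = 101 (G = -3 + 104 = 101)
g = -1/103 (g = 1/(-103) = -1/103 ≈ -0.0097087)
G*(g + 84) = 101*(-1/103 + 84) = 101*(8651/103) = 873751/103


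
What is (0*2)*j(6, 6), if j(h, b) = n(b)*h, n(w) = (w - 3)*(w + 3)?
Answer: 0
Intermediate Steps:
n(w) = (-3 + w)*(3 + w)
j(h, b) = h*(-9 + b²) (j(h, b) = (-9 + b²)*h = h*(-9 + b²))
(0*2)*j(6, 6) = (0*2)*(6*(-9 + 6²)) = 0*(6*(-9 + 36)) = 0*(6*27) = 0*162 = 0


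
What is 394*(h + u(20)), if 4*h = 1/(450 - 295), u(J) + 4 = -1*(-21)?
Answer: 2076577/310 ≈ 6698.6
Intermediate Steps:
u(J) = 17 (u(J) = -4 - 1*(-21) = -4 + 21 = 17)
h = 1/620 (h = 1/(4*(450 - 295)) = (1/4)/155 = (1/4)*(1/155) = 1/620 ≈ 0.0016129)
394*(h + u(20)) = 394*(1/620 + 17) = 394*(10541/620) = 2076577/310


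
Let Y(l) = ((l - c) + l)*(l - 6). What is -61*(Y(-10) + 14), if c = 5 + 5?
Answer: -30134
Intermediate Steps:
c = 10
Y(l) = (-10 + 2*l)*(-6 + l) (Y(l) = ((l - 1*10) + l)*(l - 6) = ((l - 10) + l)*(-6 + l) = ((-10 + l) + l)*(-6 + l) = (-10 + 2*l)*(-6 + l))
-61*(Y(-10) + 14) = -61*((60 - 22*(-10) + 2*(-10)²) + 14) = -61*((60 + 220 + 2*100) + 14) = -61*((60 + 220 + 200) + 14) = -61*(480 + 14) = -61*494 = -30134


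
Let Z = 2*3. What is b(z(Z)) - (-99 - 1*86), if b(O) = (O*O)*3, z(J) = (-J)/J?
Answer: 188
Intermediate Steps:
Z = 6
z(J) = -1
b(O) = 3*O² (b(O) = O²*3 = 3*O²)
b(z(Z)) - (-99 - 1*86) = 3*(-1)² - (-99 - 1*86) = 3*1 - (-99 - 86) = 3 - 1*(-185) = 3 + 185 = 188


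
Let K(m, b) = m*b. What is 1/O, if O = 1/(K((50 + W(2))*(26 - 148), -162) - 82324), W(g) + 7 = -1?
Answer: 747764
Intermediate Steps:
W(g) = -8 (W(g) = -7 - 1 = -8)
K(m, b) = b*m
O = 1/747764 (O = 1/(-162*(50 - 8)*(26 - 148) - 82324) = 1/(-6804*(-122) - 82324) = 1/(-162*(-5124) - 82324) = 1/(830088 - 82324) = 1/747764 ≈ 1.3373e-6)
1/O = 1/(1/747764) = 747764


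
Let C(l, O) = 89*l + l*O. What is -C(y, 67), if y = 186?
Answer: -29016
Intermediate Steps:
C(l, O) = 89*l + O*l
-C(y, 67) = -186*(89 + 67) = -186*156 = -1*29016 = -29016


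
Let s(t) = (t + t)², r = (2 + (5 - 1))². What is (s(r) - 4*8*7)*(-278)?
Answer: -1378880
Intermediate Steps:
r = 36 (r = (2 + 4)² = 6² = 36)
s(t) = 4*t² (s(t) = (2*t)² = 4*t²)
(s(r) - 4*8*7)*(-278) = (4*36² - 4*8*7)*(-278) = (4*1296 - 32*7)*(-278) = (5184 - 224)*(-278) = 4960*(-278) = -1378880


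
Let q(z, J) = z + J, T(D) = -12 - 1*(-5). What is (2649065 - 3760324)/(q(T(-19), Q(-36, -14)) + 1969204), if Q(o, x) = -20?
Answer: -1111259/1969177 ≈ -0.56433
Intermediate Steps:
T(D) = -7 (T(D) = -12 + 5 = -7)
q(z, J) = J + z
(2649065 - 3760324)/(q(T(-19), Q(-36, -14)) + 1969204) = (2649065 - 3760324)/((-20 - 7) + 1969204) = -1111259/(-27 + 1969204) = -1111259/1969177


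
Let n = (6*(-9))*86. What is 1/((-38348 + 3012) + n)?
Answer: -1/39980 ≈ -2.5013e-5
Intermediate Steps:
n = -4644 (n = -54*86 = -4644)
1/((-38348 + 3012) + n) = 1/((-38348 + 3012) - 4644) = 1/(-35336 - 4644) = 1/(-39980) = -1/39980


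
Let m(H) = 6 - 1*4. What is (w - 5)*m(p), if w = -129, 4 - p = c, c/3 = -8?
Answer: -268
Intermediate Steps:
c = -24 (c = 3*(-8) = -24)
p = 28 (p = 4 - 1*(-24) = 4 + 24 = 28)
m(H) = 2 (m(H) = 6 - 4 = 2)
(w - 5)*m(p) = (-129 - 5)*2 = -134*2 = -268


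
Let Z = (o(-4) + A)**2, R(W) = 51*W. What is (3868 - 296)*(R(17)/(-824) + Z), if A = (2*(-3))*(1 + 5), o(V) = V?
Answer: 1176556969/206 ≈ 5.7114e+6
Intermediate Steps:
A = -36 (A = -6*6 = -36)
Z = 1600 (Z = (-4 - 36)**2 = (-40)**2 = 1600)
(3868 - 296)*(R(17)/(-824) + Z) = (3868 - 296)*((51*17)/(-824) + 1600) = 3572*(867*(-1/824) + 1600) = 3572*(-867/824 + 1600) = 3572*(1317533/824) = 1176556969/206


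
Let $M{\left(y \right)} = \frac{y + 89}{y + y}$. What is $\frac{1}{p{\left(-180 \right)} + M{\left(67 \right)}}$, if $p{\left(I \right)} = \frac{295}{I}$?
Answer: $- \frac{2412}{1145} \approx -2.1066$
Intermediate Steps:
$M{\left(y \right)} = \frac{89 + y}{2 y}$
$\frac{1}{p{\left(-180 \right)} + M{\left(67 \right)}} = \frac{1}{\frac{295}{-180} + \frac{89 + 67}{2 \cdot 67}} = \frac{1}{295 \left(- \frac{1}{180}\right) + \frac{1}{2} \cdot \frac{1}{67} \cdot 156} = \frac{1}{- \frac{59}{36} + \frac{78}{67}} = \frac{1}{- \frac{1145}{2412}} = - \frac{2412}{1145}$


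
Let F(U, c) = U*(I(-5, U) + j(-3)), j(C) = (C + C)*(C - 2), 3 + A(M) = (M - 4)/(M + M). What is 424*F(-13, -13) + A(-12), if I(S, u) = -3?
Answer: -446479/3 ≈ -1.4883e+5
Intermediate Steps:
A(M) = -3 + (-4 + M)/(2*M) (A(M) = -3 + (M - 4)/(M + M) = -3 + (-4 + M)/((2*M)) = -3 + (-4 + M)*(1/(2*M)) = -3 + (-4 + M)/(2*M))
j(C) = 2*C*(-2 + C) (j(C) = (2*C)*(-2 + C) = 2*C*(-2 + C))
F(U, c) = 27*U (F(U, c) = U*(-3 + 2*(-3)*(-2 - 3)) = U*(-3 + 2*(-3)*(-5)) = U*(-3 + 30) = U*27 = 27*U)
424*F(-13, -13) + A(-12) = 424*(27*(-13)) + (-5/2 - 2/(-12)) = 424*(-351) + (-5/2 - 2*(-1/12)) = -148824 + (-5/2 + ⅙) = -148824 - 7/3 = -446479/3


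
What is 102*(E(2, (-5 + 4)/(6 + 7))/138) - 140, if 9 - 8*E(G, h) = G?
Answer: -25641/184 ≈ -139.35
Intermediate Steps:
E(G, h) = 9/8 - G/8
102*(E(2, (-5 + 4)/(6 + 7))/138) - 140 = 102*((9/8 - 1/8*2)/138) - 140 = 102*((9/8 - 1/4)*(1/138)) - 140 = 102*((7/8)*(1/138)) - 140 = 102*(7/1104) - 140 = 119/184 - 140 = -25641/184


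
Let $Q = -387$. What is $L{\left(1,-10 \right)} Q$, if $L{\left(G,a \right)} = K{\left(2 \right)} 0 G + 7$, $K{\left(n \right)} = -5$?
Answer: $-2709$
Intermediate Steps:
$L{\left(G,a \right)} = 7$ ($L{\left(G,a \right)} = \left(-5\right) 0 G + 7 = 0 G + 7 = 0 + 7 = 7$)
$L{\left(1,-10 \right)} Q = 7 \left(-387\right) = -2709$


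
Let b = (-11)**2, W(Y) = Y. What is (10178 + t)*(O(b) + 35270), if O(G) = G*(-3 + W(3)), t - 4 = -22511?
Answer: -434843830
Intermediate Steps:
b = 121
t = -22507 (t = 4 - 22511 = -22507)
O(G) = 0 (O(G) = G*(-3 + 3) = G*0 = 0)
(10178 + t)*(O(b) + 35270) = (10178 - 22507)*(0 + 35270) = -12329*35270 = -434843830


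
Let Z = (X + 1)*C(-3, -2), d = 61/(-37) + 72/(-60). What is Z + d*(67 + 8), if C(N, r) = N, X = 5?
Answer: -8571/37 ≈ -231.65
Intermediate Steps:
d = -527/185 (d = 61*(-1/37) + 72*(-1/60) = -61/37 - 6/5 = -527/185 ≈ -2.8486)
Z = -18 (Z = (5 + 1)*(-3) = 6*(-3) = -18)
Z + d*(67 + 8) = -18 - 527*(67 + 8)/185 = -18 - 527/185*75 = -18 - 7905/37 = -8571/37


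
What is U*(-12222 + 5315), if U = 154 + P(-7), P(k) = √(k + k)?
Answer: -1063678 - 6907*I*√14 ≈ -1.0637e+6 - 25844.0*I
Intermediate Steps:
P(k) = √2*√k (P(k) = √(2*k) = √2*√k)
U = 154 + I*√14 (U = 154 + √2*√(-7) = 154 + √2*(I*√7) = 154 + I*√14 ≈ 154.0 + 3.7417*I)
U*(-12222 + 5315) = (154 + I*√14)*(-12222 + 5315) = (154 + I*√14)*(-6907) = -1063678 - 6907*I*√14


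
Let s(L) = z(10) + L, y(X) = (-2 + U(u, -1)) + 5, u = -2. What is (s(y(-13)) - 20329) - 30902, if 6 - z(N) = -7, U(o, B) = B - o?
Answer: -51214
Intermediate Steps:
z(N) = 13 (z(N) = 6 - 1*(-7) = 6 + 7 = 13)
y(X) = 4 (y(X) = (-2 + (-1 - 1*(-2))) + 5 = (-2 + (-1 + 2)) + 5 = (-2 + 1) + 5 = -1 + 5 = 4)
s(L) = 13 + L
(s(y(-13)) - 20329) - 30902 = ((13 + 4) - 20329) - 30902 = (17 - 20329) - 30902 = -20312 - 30902 = -51214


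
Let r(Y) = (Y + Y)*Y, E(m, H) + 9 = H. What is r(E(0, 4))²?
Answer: 2500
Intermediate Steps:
E(m, H) = -9 + H
r(Y) = 2*Y² (r(Y) = (2*Y)*Y = 2*Y²)
r(E(0, 4))² = (2*(-9 + 4)²)² = (2*(-5)²)² = (2*25)² = 50² = 2500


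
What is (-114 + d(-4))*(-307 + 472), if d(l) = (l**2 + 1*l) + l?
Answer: -17490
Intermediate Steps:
d(l) = l**2 + 2*l (d(l) = (l**2 + l) + l = (l + l**2) + l = l**2 + 2*l)
(-114 + d(-4))*(-307 + 472) = (-114 - 4*(2 - 4))*(-307 + 472) = (-114 - 4*(-2))*165 = (-114 + 8)*165 = -106*165 = -17490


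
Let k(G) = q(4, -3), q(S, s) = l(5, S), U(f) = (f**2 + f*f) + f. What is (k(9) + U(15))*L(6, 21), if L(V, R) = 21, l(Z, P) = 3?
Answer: 9828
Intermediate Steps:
U(f) = f + 2*f**2 (U(f) = (f**2 + f**2) + f = 2*f**2 + f = f + 2*f**2)
q(S, s) = 3
k(G) = 3
(k(9) + U(15))*L(6, 21) = (3 + 15*(1 + 2*15))*21 = (3 + 15*(1 + 30))*21 = (3 + 15*31)*21 = (3 + 465)*21 = 468*21 = 9828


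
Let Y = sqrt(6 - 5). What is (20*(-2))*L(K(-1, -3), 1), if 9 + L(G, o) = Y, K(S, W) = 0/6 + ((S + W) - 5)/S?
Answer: 320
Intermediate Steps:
K(S, W) = (-5 + S + W)/S (K(S, W) = 0*(1/6) + (-5 + S + W)/S = 0 + (-5 + S + W)/S = (-5 + S + W)/S)
Y = 1 (Y = sqrt(1) = 1)
L(G, o) = -8 (L(G, o) = -9 + 1 = -8)
(20*(-2))*L(K(-1, -3), 1) = (20*(-2))*(-8) = -40*(-8) = 320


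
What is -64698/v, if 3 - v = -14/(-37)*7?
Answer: -2393826/13 ≈ -1.8414e+5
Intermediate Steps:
v = 13/37 (v = 3 - (-14/(-37))*7 = 3 - (-14*(-1/37))*7 = 3 - 14*7/37 = 3 - 1*98/37 = 3 - 98/37 = 13/37 ≈ 0.35135)
-64698/v = -64698/13/37 = -64698*37/13 = -2393826/13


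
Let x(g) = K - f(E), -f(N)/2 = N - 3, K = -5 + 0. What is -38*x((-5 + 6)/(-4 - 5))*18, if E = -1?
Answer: 8892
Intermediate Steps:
K = -5
f(N) = 6 - 2*N (f(N) = -2*(N - 3) = -2*(-3 + N) = 6 - 2*N)
x(g) = -13 (x(g) = -5 - (6 - 2*(-1)) = -5 - (6 + 2) = -5 - 1*8 = -5 - 8 = -13)
-38*x((-5 + 6)/(-4 - 5))*18 = -38*(-13)*18 = 494*18 = 8892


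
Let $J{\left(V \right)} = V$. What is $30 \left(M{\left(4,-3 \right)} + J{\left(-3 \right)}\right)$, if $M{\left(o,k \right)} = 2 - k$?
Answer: $60$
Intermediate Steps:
$30 \left(M{\left(4,-3 \right)} + J{\left(-3 \right)}\right) = 30 \left(\left(2 - -3\right) - 3\right) = 30 \left(\left(2 + 3\right) - 3\right) = 30 \left(5 - 3\right) = 30 \cdot 2 = 60$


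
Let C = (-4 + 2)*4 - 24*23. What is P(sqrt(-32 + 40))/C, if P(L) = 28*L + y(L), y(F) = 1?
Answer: -1/560 - sqrt(2)/10 ≈ -0.14321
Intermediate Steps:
P(L) = 1 + 28*L (P(L) = 28*L + 1 = 1 + 28*L)
C = -560 (C = -2*4 - 552 = -8 - 552 = -560)
P(sqrt(-32 + 40))/C = (1 + 28*sqrt(-32 + 40))/(-560) = (1 + 28*sqrt(8))*(-1/560) = (1 + 28*(2*sqrt(2)))*(-1/560) = (1 + 56*sqrt(2))*(-1/560) = -1/560 - sqrt(2)/10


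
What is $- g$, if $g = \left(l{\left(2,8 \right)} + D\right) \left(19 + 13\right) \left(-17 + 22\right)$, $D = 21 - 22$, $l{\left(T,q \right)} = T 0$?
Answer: $160$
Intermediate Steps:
$l{\left(T,q \right)} = 0$
$D = -1$
$g = -160$ ($g = \left(0 - 1\right) \left(19 + 13\right) \left(-17 + 22\right) = - 32 \cdot 5 = \left(-1\right) 160 = -160$)
$- g = \left(-1\right) \left(-160\right) = 160$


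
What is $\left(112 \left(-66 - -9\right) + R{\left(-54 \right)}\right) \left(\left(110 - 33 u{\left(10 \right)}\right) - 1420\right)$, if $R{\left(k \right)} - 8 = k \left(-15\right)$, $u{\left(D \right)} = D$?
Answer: $9128240$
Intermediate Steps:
$R{\left(k \right)} = 8 - 15 k$ ($R{\left(k \right)} = 8 + k \left(-15\right) = 8 - 15 k$)
$\left(112 \left(-66 - -9\right) + R{\left(-54 \right)}\right) \left(\left(110 - 33 u{\left(10 \right)}\right) - 1420\right) = \left(112 \left(-66 - -9\right) + \left(8 - -810\right)\right) \left(\left(110 - 330\right) - 1420\right) = \left(112 \left(-66 + \left(-42 + 51\right)\right) + \left(8 + 810\right)\right) \left(\left(110 - 330\right) - 1420\right) = \left(112 \left(-66 + 9\right) + 818\right) \left(-220 - 1420\right) = \left(112 \left(-57\right) + 818\right) \left(-1640\right) = \left(-6384 + 818\right) \left(-1640\right) = \left(-5566\right) \left(-1640\right) = 9128240$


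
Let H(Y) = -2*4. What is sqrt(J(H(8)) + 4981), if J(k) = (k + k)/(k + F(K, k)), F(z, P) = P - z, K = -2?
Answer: 15*sqrt(1085)/7 ≈ 70.584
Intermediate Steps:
H(Y) = -8
J(k) = 2*k/(2 + 2*k) (J(k) = (k + k)/(k + (k - 1*(-2))) = (2*k)/(k + (k + 2)) = (2*k)/(k + (2 + k)) = (2*k)/(2 + 2*k) = 2*k/(2 + 2*k))
sqrt(J(H(8)) + 4981) = sqrt(-8/(1 - 8) + 4981) = sqrt(-8/(-7) + 4981) = sqrt(-8*(-1/7) + 4981) = sqrt(8/7 + 4981) = sqrt(34875/7) = 15*sqrt(1085)/7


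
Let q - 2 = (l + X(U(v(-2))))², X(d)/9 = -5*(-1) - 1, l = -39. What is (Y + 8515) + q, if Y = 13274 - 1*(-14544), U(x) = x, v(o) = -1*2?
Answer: 36344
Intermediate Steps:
v(o) = -2
Y = 27818 (Y = 13274 + 14544 = 27818)
X(d) = 36 (X(d) = 9*(-5*(-1) - 1) = 9*(5 - 1) = 9*4 = 36)
q = 11 (q = 2 + (-39 + 36)² = 2 + (-3)² = 2 + 9 = 11)
(Y + 8515) + q = (27818 + 8515) + 11 = 36333 + 11 = 36344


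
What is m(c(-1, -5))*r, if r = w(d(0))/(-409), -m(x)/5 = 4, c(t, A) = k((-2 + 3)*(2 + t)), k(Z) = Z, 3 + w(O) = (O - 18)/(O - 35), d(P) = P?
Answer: -348/2863 ≈ -0.12155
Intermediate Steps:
w(O) = -3 + (-18 + O)/(-35 + O) (w(O) = -3 + (O - 18)/(O - 35) = -3 + (-18 + O)/(-35 + O))
c(t, A) = 2 + t (c(t, A) = (-2 + 3)*(2 + t) = 1*(2 + t) = 2 + t)
m(x) = -20 (m(x) = -5*4 = -20)
r = 87/14315 (r = ((87 - 2*0)/(-35 + 0))/(-409) = ((87 + 0)/(-35))*(-1/409) = -1/35*87*(-1/409) = -87/35*(-1/409) = 87/14315 ≈ 0.0060775)
m(c(-1, -5))*r = -20*87/14315 = -348/2863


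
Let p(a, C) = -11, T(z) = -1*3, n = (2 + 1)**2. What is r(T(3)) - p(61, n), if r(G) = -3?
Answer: 8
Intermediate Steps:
n = 9 (n = 3**2 = 9)
T(z) = -3
r(T(3)) - p(61, n) = -3 - 1*(-11) = -3 + 11 = 8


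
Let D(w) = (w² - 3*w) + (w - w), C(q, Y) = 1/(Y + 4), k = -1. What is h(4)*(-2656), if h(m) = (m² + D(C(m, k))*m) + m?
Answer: -393088/9 ≈ -43676.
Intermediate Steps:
C(q, Y) = 1/(4 + Y)
D(w) = w² - 3*w (D(w) = (w² - 3*w) + 0 = w² - 3*w)
h(m) = m² + m/9 (h(m) = (m² + ((-3 + 1/(4 - 1))/(4 - 1))*m) + m = (m² + ((-3 + 1/3)/3)*m) + m = (m² + ((-3 + ⅓)/3)*m) + m = (m² + ((⅓)*(-8/3))*m) + m = (m² - 8*m/9) + m = m² + m/9)
h(4)*(-2656) = (4*(⅑ + 4))*(-2656) = (4*(37/9))*(-2656) = (148/9)*(-2656) = -393088/9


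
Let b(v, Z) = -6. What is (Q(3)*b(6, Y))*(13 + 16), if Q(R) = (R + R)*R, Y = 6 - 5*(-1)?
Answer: -3132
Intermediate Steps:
Y = 11 (Y = 6 + 5 = 11)
Q(R) = 2*R² (Q(R) = (2*R)*R = 2*R²)
(Q(3)*b(6, Y))*(13 + 16) = ((2*3²)*(-6))*(13 + 16) = ((2*9)*(-6))*29 = (18*(-6))*29 = -108*29 = -3132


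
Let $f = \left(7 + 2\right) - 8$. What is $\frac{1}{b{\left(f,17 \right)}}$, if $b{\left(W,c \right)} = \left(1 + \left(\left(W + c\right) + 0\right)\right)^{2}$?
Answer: $\frac{1}{361} \approx 0.0027701$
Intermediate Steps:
$f = 1$ ($f = 9 - 8 = 1$)
$b{\left(W,c \right)} = \left(1 + W + c\right)^{2}$ ($b{\left(W,c \right)} = \left(1 + \left(W + c\right)\right)^{2} = \left(1 + W + c\right)^{2}$)
$\frac{1}{b{\left(f,17 \right)}} = \frac{1}{\left(1 + 1 + 17\right)^{2}} = \frac{1}{19^{2}} = \frac{1}{361}$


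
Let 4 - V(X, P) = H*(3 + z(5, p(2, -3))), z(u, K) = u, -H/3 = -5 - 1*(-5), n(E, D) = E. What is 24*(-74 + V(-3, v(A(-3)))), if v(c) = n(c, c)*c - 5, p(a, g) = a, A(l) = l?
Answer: -1680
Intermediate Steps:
v(c) = -5 + c**2 (v(c) = c*c - 5 = c**2 - 5 = -5 + c**2)
H = 0 (H = -3*(-5 - 1*(-5)) = -3*(-5 + 5) = -3*0 = 0)
V(X, P) = 4 (V(X, P) = 4 - 0*(3 + 5) = 4 - 0*8 = 4 - 1*0 = 4 + 0 = 4)
24*(-74 + V(-3, v(A(-3)))) = 24*(-74 + 4) = 24*(-70) = -1680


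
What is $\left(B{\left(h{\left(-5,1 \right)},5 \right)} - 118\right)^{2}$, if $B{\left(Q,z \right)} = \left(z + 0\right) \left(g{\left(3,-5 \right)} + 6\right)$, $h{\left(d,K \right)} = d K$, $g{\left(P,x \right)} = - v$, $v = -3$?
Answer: $5329$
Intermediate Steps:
$g{\left(P,x \right)} = 3$ ($g{\left(P,x \right)} = \left(-1\right) \left(-3\right) = 3$)
$h{\left(d,K \right)} = K d$
$B{\left(Q,z \right)} = 9 z$ ($B{\left(Q,z \right)} = \left(z + 0\right) \left(3 + 6\right) = z 9 = 9 z$)
$\left(B{\left(h{\left(-5,1 \right)},5 \right)} - 118\right)^{2} = \left(9 \cdot 5 - 118\right)^{2} = \left(45 - 118\right)^{2} = \left(-73\right)^{2} = 5329$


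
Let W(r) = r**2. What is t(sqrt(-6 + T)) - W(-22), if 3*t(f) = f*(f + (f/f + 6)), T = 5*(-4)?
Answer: -1478/3 + 7*I*sqrt(26)/3 ≈ -492.67 + 11.898*I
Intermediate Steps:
T = -20
t(f) = f*(7 + f)/3 (t(f) = (f*(f + (f/f + 6)))/3 = (f*(f + (1 + 6)))/3 = (f*(f + 7))/3 = (f*(7 + f))/3 = f*(7 + f)/3)
t(sqrt(-6 + T)) - W(-22) = sqrt(-6 - 20)*(7 + sqrt(-6 - 20))/3 - 1*(-22)**2 = sqrt(-26)*(7 + sqrt(-26))/3 - 1*484 = (I*sqrt(26))*(7 + I*sqrt(26))/3 - 484 = I*sqrt(26)*(7 + I*sqrt(26))/3 - 484 = -484 + I*sqrt(26)*(7 + I*sqrt(26))/3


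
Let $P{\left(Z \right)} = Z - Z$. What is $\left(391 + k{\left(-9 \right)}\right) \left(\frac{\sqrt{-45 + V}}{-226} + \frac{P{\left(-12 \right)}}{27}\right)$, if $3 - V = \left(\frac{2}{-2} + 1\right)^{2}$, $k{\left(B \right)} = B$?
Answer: $- \frac{191 i \sqrt{42}}{113} \approx - 10.954 i$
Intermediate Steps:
$V = 3$ ($V = 3 - \left(\frac{2}{-2} + 1\right)^{2} = 3 - \left(2 \left(- \frac{1}{2}\right) + 1\right)^{2} = 3 - \left(-1 + 1\right)^{2} = 3 - 0^{2} = 3 - 0 = 3 + 0 = 3$)
$P{\left(Z \right)} = 0$
$\left(391 + k{\left(-9 \right)}\right) \left(\frac{\sqrt{-45 + V}}{-226} + \frac{P{\left(-12 \right)}}{27}\right) = \left(391 - 9\right) \left(\frac{\sqrt{-45 + 3}}{-226} + \frac{0}{27}\right) = 382 \left(\sqrt{-42} \left(- \frac{1}{226}\right) + 0 \cdot \frac{1}{27}\right) = 382 \left(i \sqrt{42} \left(- \frac{1}{226}\right) + 0\right) = 382 \left(- \frac{i \sqrt{42}}{226} + 0\right) = 382 \left(- \frac{i \sqrt{42}}{226}\right) = - \frac{191 i \sqrt{42}}{113}$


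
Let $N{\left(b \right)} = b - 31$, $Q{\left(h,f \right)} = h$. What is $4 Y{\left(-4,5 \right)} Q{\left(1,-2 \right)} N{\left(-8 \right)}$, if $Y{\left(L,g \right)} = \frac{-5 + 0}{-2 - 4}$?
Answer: $-130$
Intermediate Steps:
$Y{\left(L,g \right)} = \frac{5}{6}$ ($Y{\left(L,g \right)} = - \frac{5}{-6} = \left(-5\right) \left(- \frac{1}{6}\right) = \frac{5}{6}$)
$N{\left(b \right)} = -31 + b$
$4 Y{\left(-4,5 \right)} Q{\left(1,-2 \right)} N{\left(-8 \right)} = 4 \cdot \frac{5}{6} \cdot 1 \left(-31 - 8\right) = 4 \cdot \frac{5}{6} \left(-39\right) = \frac{10}{3} \left(-39\right) = -130$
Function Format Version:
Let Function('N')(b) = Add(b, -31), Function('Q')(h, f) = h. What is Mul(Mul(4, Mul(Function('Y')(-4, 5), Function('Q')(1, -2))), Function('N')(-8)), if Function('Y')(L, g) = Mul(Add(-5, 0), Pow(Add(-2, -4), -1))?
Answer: -130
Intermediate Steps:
Function('Y')(L, g) = Rational(5, 6) (Function('Y')(L, g) = Mul(-5, Pow(-6, -1)) = Mul(-5, Rational(-1, 6)) = Rational(5, 6))
Function('N')(b) = Add(-31, b)
Mul(Mul(4, Mul(Function('Y')(-4, 5), Function('Q')(1, -2))), Function('N')(-8)) = Mul(Mul(4, Mul(Rational(5, 6), 1)), Add(-31, -8)) = Mul(Mul(4, Rational(5, 6)), -39) = Mul(Rational(10, 3), -39) = -130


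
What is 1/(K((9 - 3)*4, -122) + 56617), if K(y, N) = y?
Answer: 1/56641 ≈ 1.7655e-5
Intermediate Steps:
1/(K((9 - 3)*4, -122) + 56617) = 1/((9 - 3)*4 + 56617) = 1/(6*4 + 56617) = 1/(24 + 56617) = 1/56641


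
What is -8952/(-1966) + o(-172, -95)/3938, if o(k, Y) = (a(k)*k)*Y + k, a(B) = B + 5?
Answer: -1332466664/1935527 ≈ -688.43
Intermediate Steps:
a(B) = 5 + B
o(k, Y) = k + Y*k*(5 + k) (o(k, Y) = ((5 + k)*k)*Y + k = (k*(5 + k))*Y + k = Y*k*(5 + k) + k = k + Y*k*(5 + k))
-8952/(-1966) + o(-172, -95)/3938 = -8952/(-1966) - 172*(1 - 95*(5 - 172))/3938 = -8952*(-1/1966) - 172*(1 - 95*(-167))*(1/3938) = 4476/983 - 172*(1 + 15865)*(1/3938) = 4476/983 - 172*15866*(1/3938) = 4476/983 - 2728952*1/3938 = 4476/983 - 1364476/1969 = -1332466664/1935527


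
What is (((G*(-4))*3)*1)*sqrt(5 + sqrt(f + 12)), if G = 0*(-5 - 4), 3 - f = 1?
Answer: 0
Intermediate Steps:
f = 2 (f = 3 - 1*1 = 3 - 1 = 2)
G = 0 (G = 0*(-9) = 0)
(((G*(-4))*3)*1)*sqrt(5 + sqrt(f + 12)) = (((0*(-4))*3)*1)*sqrt(5 + sqrt(2 + 12)) = ((0*3)*1)*sqrt(5 + sqrt(14)) = (0*1)*sqrt(5 + sqrt(14)) = 0*sqrt(5 + sqrt(14)) = 0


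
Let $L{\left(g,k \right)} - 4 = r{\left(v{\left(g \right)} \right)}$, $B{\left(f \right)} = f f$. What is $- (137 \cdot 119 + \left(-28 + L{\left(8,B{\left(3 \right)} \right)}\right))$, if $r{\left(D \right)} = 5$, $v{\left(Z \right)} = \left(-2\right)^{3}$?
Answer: $-16284$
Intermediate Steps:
$B{\left(f \right)} = f^{2}$
$v{\left(Z \right)} = -8$
$L{\left(g,k \right)} = 9$ ($L{\left(g,k \right)} = 4 + 5 = 9$)
$- (137 \cdot 119 + \left(-28 + L{\left(8,B{\left(3 \right)} \right)}\right)) = - (137 \cdot 119 + \left(-28 + 9\right)) = - (16303 - 19) = \left(-1\right) 16284 = -16284$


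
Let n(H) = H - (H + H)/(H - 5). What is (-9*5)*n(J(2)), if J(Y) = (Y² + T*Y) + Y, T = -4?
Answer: 810/7 ≈ 115.71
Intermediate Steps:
J(Y) = Y² - 3*Y (J(Y) = (Y² - 4*Y) + Y = Y² - 3*Y)
n(H) = H - 2*H/(-5 + H)
(-9*5)*n(J(2)) = (-9*5)*((2*(-3 + 2))*(-7 + 2*(-3 + 2))/(-5 + 2*(-3 + 2))) = -45*2*(-1)*(-7 + 2*(-1))/(-5 + 2*(-1)) = -(-90)*(-7 - 2)/(-5 - 2) = -(-90)*(-9)/(-7) = -(-90)*(-1)*(-9)/7 = -45*(-18/7) = 810/7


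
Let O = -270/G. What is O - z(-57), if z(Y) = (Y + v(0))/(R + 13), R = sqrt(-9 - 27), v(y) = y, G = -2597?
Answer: 1979727/532385 - 342*I/205 ≈ 3.7186 - 1.6683*I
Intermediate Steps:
R = 6*I (R = sqrt(-36) = 6*I ≈ 6.0*I)
z(Y) = Y*(13 - 6*I)/205 (z(Y) = (Y + 0)/(6*I + 13) = Y/(13 + 6*I) = Y*((13 - 6*I)/205) = Y*(13 - 6*I)/205)
O = 270/2597 (O = -270/(-2597) = -270*(-1/2597) = 270/2597 ≈ 0.10397)
O - z(-57) = 270/2597 - (-57)*(13 - 6*I)/205 = 270/2597 - (-741/205 + 342*I/205) = 270/2597 + (741/205 - 342*I/205) = 1979727/532385 - 342*I/205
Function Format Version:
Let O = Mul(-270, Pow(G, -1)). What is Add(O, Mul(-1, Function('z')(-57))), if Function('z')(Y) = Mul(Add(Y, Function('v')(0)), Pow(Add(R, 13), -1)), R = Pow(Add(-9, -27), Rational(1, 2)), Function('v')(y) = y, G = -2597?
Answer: Add(Rational(1979727, 532385), Mul(Rational(-342, 205), I)) ≈ Add(3.7186, Mul(-1.6683, I))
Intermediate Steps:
R = Mul(6, I) (R = Pow(-36, Rational(1, 2)) = Mul(6, I) ≈ Mul(6.0000, I))
Function('z')(Y) = Mul(Rational(1, 205), Y, Add(13, Mul(-6, I))) (Function('z')(Y) = Mul(Add(Y, 0), Pow(Add(Mul(6, I), 13), -1)) = Mul(Y, Pow(Add(13, Mul(6, I)), -1)) = Mul(Y, Mul(Rational(1, 205), Add(13, Mul(-6, I)))) = Mul(Rational(1, 205), Y, Add(13, Mul(-6, I))))
O = Rational(270, 2597) (O = Mul(-270, Pow(-2597, -1)) = Mul(-270, Rational(-1, 2597)) = Rational(270, 2597) ≈ 0.10397)
Add(O, Mul(-1, Function('z')(-57))) = Add(Rational(270, 2597), Mul(-1, Mul(Rational(1, 205), -57, Add(13, Mul(-6, I))))) = Add(Rational(270, 2597), Mul(-1, Add(Rational(-741, 205), Mul(Rational(342, 205), I)))) = Add(Rational(270, 2597), Add(Rational(741, 205), Mul(Rational(-342, 205), I))) = Add(Rational(1979727, 532385), Mul(Rational(-342, 205), I))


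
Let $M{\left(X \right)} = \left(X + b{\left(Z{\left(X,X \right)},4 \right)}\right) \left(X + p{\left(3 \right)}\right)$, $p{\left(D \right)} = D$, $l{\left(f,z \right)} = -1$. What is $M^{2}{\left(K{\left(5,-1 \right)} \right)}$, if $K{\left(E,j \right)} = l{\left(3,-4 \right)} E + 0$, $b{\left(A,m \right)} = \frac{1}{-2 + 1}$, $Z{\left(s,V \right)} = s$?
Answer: $144$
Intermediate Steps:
$b{\left(A,m \right)} = -1$ ($b{\left(A,m \right)} = \frac{1}{-1} = -1$)
$K{\left(E,j \right)} = - E$ ($K{\left(E,j \right)} = - E + 0 = - E$)
$M{\left(X \right)} = \left(-1 + X\right) \left(3 + X\right)$ ($M{\left(X \right)} = \left(X - 1\right) \left(X + 3\right) = \left(-1 + X\right) \left(3 + X\right)$)
$M^{2}{\left(K{\left(5,-1 \right)} \right)} = \left(-3 + \left(\left(-1\right) 5\right)^{2} + 2 \left(\left(-1\right) 5\right)\right)^{2} = \left(-3 + \left(-5\right)^{2} + 2 \left(-5\right)\right)^{2} = \left(-3 + 25 - 10\right)^{2} = 12^{2} = 144$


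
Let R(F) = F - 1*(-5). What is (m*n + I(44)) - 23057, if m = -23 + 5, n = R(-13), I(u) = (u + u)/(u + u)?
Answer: -22912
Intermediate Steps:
R(F) = 5 + F (R(F) = F + 5 = 5 + F)
I(u) = 1 (I(u) = (2*u)/((2*u)) = (2*u)*(1/(2*u)) = 1)
n = -8 (n = 5 - 13 = -8)
m = -18
(m*n + I(44)) - 23057 = (-18*(-8) + 1) - 23057 = (144 + 1) - 23057 = 145 - 23057 = -22912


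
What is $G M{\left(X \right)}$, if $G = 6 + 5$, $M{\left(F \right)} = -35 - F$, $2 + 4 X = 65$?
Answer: $- \frac{2233}{4} \approx -558.25$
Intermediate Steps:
$X = \frac{63}{4}$ ($X = - \frac{1}{2} + \frac{1}{4} \cdot 65 = - \frac{1}{2} + \frac{65}{4} = \frac{63}{4} \approx 15.75$)
$G = 11$
$G M{\left(X \right)} = 11 \left(-35 - \frac{63}{4}\right) = 11 \left(- \frac{203}{4}\right) = - \frac{2233}{4}$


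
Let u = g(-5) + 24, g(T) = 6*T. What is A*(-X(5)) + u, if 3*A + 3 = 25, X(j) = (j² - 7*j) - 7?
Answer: 356/3 ≈ 118.67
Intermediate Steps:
X(j) = -7 + j² - 7*j
A = 22/3 (A = -1 + (⅓)*25 = -1 + 25/3 = 22/3 ≈ 7.3333)
u = -6 (u = 6*(-5) + 24 = -30 + 24 = -6)
A*(-X(5)) + u = 22*(-(-7 + 5² - 7*5))/3 - 6 = 22*(-(-7 + 25 - 35))/3 - 6 = 22*(-1*(-17))/3 - 6 = (22/3)*17 - 6 = 374/3 - 6 = 356/3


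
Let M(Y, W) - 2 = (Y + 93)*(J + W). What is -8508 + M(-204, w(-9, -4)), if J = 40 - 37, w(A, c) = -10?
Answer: -7729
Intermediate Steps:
J = 3
M(Y, W) = 2 + (3 + W)*(93 + Y) (M(Y, W) = 2 + (Y + 93)*(3 + W) = 2 + (93 + Y)*(3 + W) = 2 + (3 + W)*(93 + Y))
-8508 + M(-204, w(-9, -4)) = -8508 + (281 + 3*(-204) + 93*(-10) - 10*(-204)) = -8508 + (281 - 612 - 930 + 2040) = -8508 + 779 = -7729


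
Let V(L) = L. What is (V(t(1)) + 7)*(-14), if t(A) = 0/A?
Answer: -98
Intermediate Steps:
t(A) = 0
(V(t(1)) + 7)*(-14) = (0 + 7)*(-14) = 7*(-14) = -98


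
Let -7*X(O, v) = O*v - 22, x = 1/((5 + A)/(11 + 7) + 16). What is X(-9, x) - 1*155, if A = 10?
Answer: -107309/707 ≈ -151.78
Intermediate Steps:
x = 6/101 (x = 1/((5 + 10)/(11 + 7) + 16) = 1/(15/18 + 16) = 1/(15*(1/18) + 16) = 1/(5/6 + 16) = 1/(101/6) = 6/101 ≈ 0.059406)
X(O, v) = 22/7 - O*v/7 (X(O, v) = -(O*v - 22)/7 = -(-22 + O*v)/7 = 22/7 - O*v/7)
X(-9, x) - 1*155 = (22/7 - 1/7*(-9)*6/101) - 1*155 = (22/7 + 54/707) - 155 = 2276/707 - 155 = -107309/707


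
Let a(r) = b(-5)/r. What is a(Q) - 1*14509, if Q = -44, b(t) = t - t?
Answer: -14509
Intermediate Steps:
b(t) = 0
a(r) = 0 (a(r) = 0/r = 0)
a(Q) - 1*14509 = 0 - 1*14509 = 0 - 14509 = -14509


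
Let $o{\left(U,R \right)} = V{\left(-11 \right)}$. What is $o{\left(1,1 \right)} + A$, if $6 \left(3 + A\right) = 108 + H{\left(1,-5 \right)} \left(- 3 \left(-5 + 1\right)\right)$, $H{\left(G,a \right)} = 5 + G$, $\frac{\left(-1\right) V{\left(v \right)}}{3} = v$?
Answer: $60$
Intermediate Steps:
$V{\left(v \right)} = - 3 v$
$o{\left(U,R \right)} = 33$ ($o{\left(U,R \right)} = \left(-3\right) \left(-11\right) = 33$)
$A = 27$ ($A = -3 + \frac{108 + \left(5 + 1\right) \left(- 3 \left(-5 + 1\right)\right)}{6} = -3 + \frac{108 + 6 \left(\left(-3\right) \left(-4\right)\right)}{6} = -3 + \frac{108 + 6 \cdot 12}{6} = -3 + \frac{108 + 72}{6} = -3 + \frac{1}{6} \cdot 180 = -3 + 30 = 27$)
$o{\left(1,1 \right)} + A = 33 + 27 = 60$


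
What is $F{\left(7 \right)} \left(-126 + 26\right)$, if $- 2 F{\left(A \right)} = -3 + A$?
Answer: $200$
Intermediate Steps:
$F{\left(A \right)} = \frac{3}{2} - \frac{A}{2}$ ($F{\left(A \right)} = - \frac{-3 + A}{2} = \frac{3}{2} - \frac{A}{2}$)
$F{\left(7 \right)} \left(-126 + 26\right) = \left(\frac{3}{2} - \frac{7}{2}\right) \left(-126 + 26\right) = \left(\frac{3}{2} - \frac{7}{2}\right) \left(-100\right) = \left(-2\right) \left(-100\right) = 200$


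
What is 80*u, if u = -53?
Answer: -4240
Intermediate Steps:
80*u = 80*(-53) = -4240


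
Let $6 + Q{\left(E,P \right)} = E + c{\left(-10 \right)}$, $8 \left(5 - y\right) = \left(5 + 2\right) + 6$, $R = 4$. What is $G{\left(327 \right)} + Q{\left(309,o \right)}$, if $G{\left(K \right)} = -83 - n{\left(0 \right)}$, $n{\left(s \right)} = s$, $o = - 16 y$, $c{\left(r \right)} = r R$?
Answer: $180$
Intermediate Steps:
$y = \frac{27}{8}$ ($y = 5 - \frac{\left(5 + 2\right) + 6}{8} = 5 - \frac{7 + 6}{8} = 5 - \frac{13}{8} = \frac{27}{8} \approx 3.375$)
$c{\left(r \right)} = 4 r$ ($c{\left(r \right)} = r 4 = 4 r$)
$o = -54$ ($o = \left(-16\right) \frac{27}{8} = -54$)
$Q{\left(E,P \right)} = -46 + E$ ($Q{\left(E,P \right)} = -6 + \left(E + 4 \left(-10\right)\right) = -6 + \left(E - 40\right) = -6 + \left(-40 + E\right) = -46 + E$)
$G{\left(K \right)} = -83$ ($G{\left(K \right)} = -83 - 0 = -83 + 0 = -83$)
$G{\left(327 \right)} + Q{\left(309,o \right)} = -83 + \left(-46 + 309\right) = -83 + 263 = 180$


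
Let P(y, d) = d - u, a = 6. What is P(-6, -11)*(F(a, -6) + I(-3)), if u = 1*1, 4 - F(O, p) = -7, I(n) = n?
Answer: -96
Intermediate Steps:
F(O, p) = 11 (F(O, p) = 4 - 1*(-7) = 4 + 7 = 11)
u = 1
P(y, d) = -1 + d (P(y, d) = d - 1*1 = d - 1 = -1 + d)
P(-6, -11)*(F(a, -6) + I(-3)) = (-1 - 11)*(11 - 3) = -12*8 = -96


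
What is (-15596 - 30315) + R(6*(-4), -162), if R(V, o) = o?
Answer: -46073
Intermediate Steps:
(-15596 - 30315) + R(6*(-4), -162) = (-15596 - 30315) - 162 = -45911 - 162 = -46073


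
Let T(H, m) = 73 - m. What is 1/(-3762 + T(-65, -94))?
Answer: -1/3595 ≈ -0.00027816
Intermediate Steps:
1/(-3762 + T(-65, -94)) = 1/(-3762 + (73 - 1*(-94))) = 1/(-3762 + (73 + 94)) = 1/(-3762 + 167) = 1/(-3595) = -1/3595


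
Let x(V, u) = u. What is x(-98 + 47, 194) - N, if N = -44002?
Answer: 44196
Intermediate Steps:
x(-98 + 47, 194) - N = 194 - 1*(-44002) = 194 + 44002 = 44196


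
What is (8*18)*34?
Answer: 4896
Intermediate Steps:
(8*18)*34 = 144*34 = 4896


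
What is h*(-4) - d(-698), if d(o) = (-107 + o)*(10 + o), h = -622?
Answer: -551352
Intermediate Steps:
h*(-4) - d(-698) = -622*(-4) - (-1070 + (-698)² - 97*(-698)) = 2488 - (-1070 + 487204 + 67706) = 2488 - 1*553840 = 2488 - 553840 = -551352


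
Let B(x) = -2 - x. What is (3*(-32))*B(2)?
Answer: 384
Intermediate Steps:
(3*(-32))*B(2) = (3*(-32))*(-2 - 1*2) = -96*(-2 - 2) = -96*(-4) = 384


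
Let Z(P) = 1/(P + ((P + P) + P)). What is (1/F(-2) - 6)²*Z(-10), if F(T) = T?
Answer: -169/160 ≈ -1.0562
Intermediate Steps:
Z(P) = 1/(4*P) (Z(P) = 1/(P + (2*P + P)) = 1/(P + 3*P) = 1/(4*P))
(1/F(-2) - 6)²*Z(-10) = (1/(-2) - 6)²*((¼)/(-10)) = (-½ - 6)²*((¼)*(-⅒)) = (-13/2)²*(-1/40) = (169/4)*(-1/40) = -169/160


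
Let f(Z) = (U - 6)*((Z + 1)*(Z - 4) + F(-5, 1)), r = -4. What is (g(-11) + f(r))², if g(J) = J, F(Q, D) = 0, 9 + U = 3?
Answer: 89401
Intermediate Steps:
U = -6 (U = -9 + 3 = -6)
f(Z) = -12*(1 + Z)*(-4 + Z) (f(Z) = (-6 - 6)*((Z + 1)*(Z - 4) + 0) = -12*((1 + Z)*(-4 + Z) + 0) = -12*(1 + Z)*(-4 + Z))
(g(-11) + f(r))² = (-11 + (48 - 12*(-4)² + 36*(-4)))² = (-11 + (48 - 12*16 - 144))² = (-11 + (48 - 192 - 144))² = (-11 - 288)² = (-299)² = 89401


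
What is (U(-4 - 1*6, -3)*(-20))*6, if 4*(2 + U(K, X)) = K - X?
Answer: 450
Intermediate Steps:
U(K, X) = -2 - X/4 + K/4 (U(K, X) = -2 + (K - X)/4 = -2 + (-X/4 + K/4) = -2 - X/4 + K/4)
(U(-4 - 1*6, -3)*(-20))*6 = ((-2 - 1/4*(-3) + (-4 - 1*6)/4)*(-20))*6 = ((-2 + 3/4 + (-4 - 6)/4)*(-20))*6 = ((-2 + 3/4 + (1/4)*(-10))*(-20))*6 = ((-2 + 3/4 - 5/2)*(-20))*6 = -15/4*(-20)*6 = 75*6 = 450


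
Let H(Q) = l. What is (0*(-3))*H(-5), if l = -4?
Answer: 0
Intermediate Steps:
H(Q) = -4
(0*(-3))*H(-5) = (0*(-3))*(-4) = 0*(-4) = 0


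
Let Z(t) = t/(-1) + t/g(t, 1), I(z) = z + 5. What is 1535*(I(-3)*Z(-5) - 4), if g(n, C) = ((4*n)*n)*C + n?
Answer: 171920/19 ≈ 9048.4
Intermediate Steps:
I(z) = 5 + z
g(n, C) = n + 4*C*n² (g(n, C) = (4*n²)*C + n = 4*C*n² + n = n + 4*C*n²)
Z(t) = 1/(1 + 4*t) - t (Z(t) = t/(-1) + t/((t*(1 + 4*1*t))) = t*(-1) + t/((t*(1 + 4*t))) = -t + t*(1/(t*(1 + 4*t))) = -t + 1/(1 + 4*t) = 1/(1 + 4*t) - t)
1535*(I(-3)*Z(-5) - 4) = 1535*((5 - 3)*(1/(1 + 4*(-5)) - 1*(-5)) - 4) = 1535*(2*(1/(1 - 20) + 5) - 4) = 1535*(2*(1/(-19) + 5) - 4) = 1535*(2*(-1/19 + 5) - 4) = 1535*(2*(94/19) - 4) = 1535*(188/19 - 4) = 1535*(112/19) = 171920/19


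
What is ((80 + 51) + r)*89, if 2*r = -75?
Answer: 16643/2 ≈ 8321.5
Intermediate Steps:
r = -75/2 (r = (½)*(-75) = -75/2 ≈ -37.500)
((80 + 51) + r)*89 = ((80 + 51) - 75/2)*89 = (131 - 75/2)*89 = (187/2)*89 = 16643/2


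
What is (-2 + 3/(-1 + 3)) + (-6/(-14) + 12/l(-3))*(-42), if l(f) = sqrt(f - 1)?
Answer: -37/2 + 252*I ≈ -18.5 + 252.0*I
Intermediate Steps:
l(f) = sqrt(-1 + f)
(-2 + 3/(-1 + 3)) + (-6/(-14) + 12/l(-3))*(-42) = (-2 + 3/(-1 + 3)) + (-6/(-14) + 12/(sqrt(-1 - 3)))*(-42) = (-2 + 3/2) + (-6*(-1/14) + 12/(sqrt(-4)))*(-42) = (-2 + (1/2)*3) + (3/7 + 12/((2*I)))*(-42) = (-2 + 3/2) + (3/7 + 12*(-I/2))*(-42) = -1/2 + (3/7 - 6*I)*(-42) = -1/2 + (-18 + 252*I) = -37/2 + 252*I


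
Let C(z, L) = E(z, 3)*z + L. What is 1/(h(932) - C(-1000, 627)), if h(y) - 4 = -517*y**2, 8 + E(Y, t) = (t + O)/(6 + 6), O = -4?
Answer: -3/1347261943 ≈ -2.2267e-9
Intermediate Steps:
E(Y, t) = -25/3 + t/12 (E(Y, t) = -8 + (t - 4)/(6 + 6) = -8 + (-4 + t)/12 = -8 + (-4 + t)*(1/12) = -8 + (-1/3 + t/12) = -25/3 + t/12)
C(z, L) = L - 97*z/12 (C(z, L) = (-25/3 + (1/12)*3)*z + L = (-25/3 + 1/4)*z + L = -97*z/12 + L = L - 97*z/12)
h(y) = 4 - 517*y**2
1/(h(932) - C(-1000, 627)) = 1/((4 - 517*932**2) - (627 - 97/12*(-1000))) = 1/((4 - 517*868624) - (627 + 24250/3)) = 1/((4 - 449078608) - 1*26131/3) = 1/(-449078604 - 26131/3) = 1/(-1347261943/3) = -3/1347261943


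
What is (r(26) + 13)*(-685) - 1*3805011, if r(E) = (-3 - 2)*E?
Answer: -3724866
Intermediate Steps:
r(E) = -5*E
(r(26) + 13)*(-685) - 1*3805011 = (-5*26 + 13)*(-685) - 1*3805011 = (-130 + 13)*(-685) - 3805011 = -117*(-685) - 3805011 = 80145 - 3805011 = -3724866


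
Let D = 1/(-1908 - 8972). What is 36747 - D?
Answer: 399807361/10880 ≈ 36747.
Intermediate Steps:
D = -1/10880 (D = 1/(-10880) = -1/10880 ≈ -9.1912e-5)
36747 - D = 36747 - 1*(-1/10880) = 36747 + 1/10880 = 399807361/10880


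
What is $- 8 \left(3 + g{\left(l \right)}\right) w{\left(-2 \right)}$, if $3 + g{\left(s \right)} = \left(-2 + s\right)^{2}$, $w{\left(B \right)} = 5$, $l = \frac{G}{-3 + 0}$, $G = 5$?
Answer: $- \frac{4840}{9} \approx -537.78$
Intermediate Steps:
$l = - \frac{5}{3}$ ($l = \frac{5}{-3 + 0} = \frac{5}{-3} = 5 \left(- \frac{1}{3}\right) = - \frac{5}{3} \approx -1.6667$)
$g{\left(s \right)} = -3 + \left(-2 + s\right)^{2}$
$- 8 \left(3 + g{\left(l \right)}\right) w{\left(-2 \right)} = - 8 \left(3 - \left(3 - \left(-2 - \frac{5}{3}\right)^{2}\right)\right) 5 = - 8 \left(3 - \left(3 - \left(- \frac{11}{3}\right)^{2}\right)\right) 5 = - 8 \left(3 + \left(-3 + \frac{121}{9}\right)\right) 5 = - 8 \left(3 + \frac{94}{9}\right) 5 = - 8 \cdot \frac{121}{9} \cdot 5 = \left(-8\right) \frac{605}{9} = - \frac{4840}{9}$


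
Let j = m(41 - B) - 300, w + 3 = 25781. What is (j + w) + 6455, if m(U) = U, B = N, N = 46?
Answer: 31928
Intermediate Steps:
w = 25778 (w = -3 + 25781 = 25778)
B = 46
j = -305 (j = (41 - 1*46) - 300 = (41 - 46) - 300 = -5 - 300 = -305)
(j + w) + 6455 = (-305 + 25778) + 6455 = 25473 + 6455 = 31928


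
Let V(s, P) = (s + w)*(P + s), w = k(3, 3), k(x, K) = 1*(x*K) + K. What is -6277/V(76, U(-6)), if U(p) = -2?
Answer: -6277/6512 ≈ -0.96391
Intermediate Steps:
k(x, K) = K + K*x (k(x, K) = 1*(K*x) + K = K*x + K = K + K*x)
w = 12 (w = 3*(1 + 3) = 3*4 = 12)
V(s, P) = (12 + s)*(P + s) (V(s, P) = (s + 12)*(P + s) = (12 + s)*(P + s))
-6277/V(76, U(-6)) = -6277/(76² + 12*(-2) + 12*76 - 2*76) = -6277/(5776 - 24 + 912 - 152) = -6277/6512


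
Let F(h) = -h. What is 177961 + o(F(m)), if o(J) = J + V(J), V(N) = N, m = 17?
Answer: 177927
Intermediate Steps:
o(J) = 2*J (o(J) = J + J = 2*J)
177961 + o(F(m)) = 177961 + 2*(-1*17) = 177961 + 2*(-17) = 177961 - 34 = 177927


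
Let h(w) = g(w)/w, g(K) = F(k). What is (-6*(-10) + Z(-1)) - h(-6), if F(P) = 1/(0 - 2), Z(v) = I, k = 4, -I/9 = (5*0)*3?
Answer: 719/12 ≈ 59.917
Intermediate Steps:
I = 0 (I = -9*5*0*3 = -0*3 = -9*0 = 0)
Z(v) = 0
F(P) = -1/2 (F(P) = 1/(-2) = -1/2)
g(K) = -1/2
h(w) = -1/(2*w)
(-6*(-10) + Z(-1)) - h(-6) = (-6*(-10) + 0) - (-1)/(2*(-6)) = (60 + 0) - (-1)*(-1)/(2*6) = 60 - 1*1/12 = 60 - 1/12 = 719/12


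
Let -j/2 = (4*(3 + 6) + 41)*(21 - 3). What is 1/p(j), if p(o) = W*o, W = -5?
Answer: 1/13860 ≈ 7.2150e-5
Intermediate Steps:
j = -2772 (j = -2*(4*(3 + 6) + 41)*(21 - 3) = -2*(4*9 + 41)*18 = -2*(36 + 41)*18 = -154*18 = -2*1386 = -2772)
p(o) = -5*o
1/p(j) = 1/(-5*(-2772)) = 1/13860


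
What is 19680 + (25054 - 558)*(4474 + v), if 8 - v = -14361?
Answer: 461597808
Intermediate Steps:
v = 14369 (v = 8 - 1*(-14361) = 8 + 14361 = 14369)
19680 + (25054 - 558)*(4474 + v) = 19680 + (25054 - 558)*(4474 + 14369) = 19680 + 24496*18843 = 19680 + 461578128 = 461597808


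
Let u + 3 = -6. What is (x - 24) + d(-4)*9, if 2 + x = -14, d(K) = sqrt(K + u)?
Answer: -40 + 9*I*sqrt(13) ≈ -40.0 + 32.45*I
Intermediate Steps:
u = -9 (u = -3 - 6 = -9)
d(K) = sqrt(-9 + K) (d(K) = sqrt(K - 9) = sqrt(-9 + K))
x = -16 (x = -2 - 14 = -16)
(x - 24) + d(-4)*9 = (-16 - 24) + sqrt(-9 - 4)*9 = -40 + sqrt(-13)*9 = -40 + (I*sqrt(13))*9 = -40 + 9*I*sqrt(13)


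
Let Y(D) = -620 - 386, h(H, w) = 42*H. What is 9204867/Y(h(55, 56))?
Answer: -9204867/1006 ≈ -9150.0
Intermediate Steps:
Y(D) = -1006
9204867/Y(h(55, 56)) = 9204867/(-1006) = 9204867*(-1/1006) = -9204867/1006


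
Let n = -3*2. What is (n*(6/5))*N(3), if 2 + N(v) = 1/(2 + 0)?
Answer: 54/5 ≈ 10.800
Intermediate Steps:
N(v) = -3/2 (N(v) = -2 + 1/(2 + 0) = -2 + 1/2 = -2 + ½ = -3/2)
n = -6
(n*(6/5))*N(3) = -36/5*(-3/2) = 54/5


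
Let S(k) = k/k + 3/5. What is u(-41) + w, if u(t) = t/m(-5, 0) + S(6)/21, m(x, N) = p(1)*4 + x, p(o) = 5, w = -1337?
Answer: -46888/35 ≈ -1339.7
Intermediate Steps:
S(k) = 8/5 (S(k) = 1 + 3*(⅕) = 1 + ⅗ = 8/5)
m(x, N) = 20 + x (m(x, N) = 5*4 + x = 20 + x)
u(t) = 8/105 + t/15 (u(t) = t/(20 - 5) + (8/5)/21 = t/15 + (8/5)*(1/21) = t*(1/15) + 8/105 = t/15 + 8/105 = 8/105 + t/15)
u(-41) + w = (8/105 + (1/15)*(-41)) - 1337 = (8/105 - 41/15) - 1337 = -93/35 - 1337 = -46888/35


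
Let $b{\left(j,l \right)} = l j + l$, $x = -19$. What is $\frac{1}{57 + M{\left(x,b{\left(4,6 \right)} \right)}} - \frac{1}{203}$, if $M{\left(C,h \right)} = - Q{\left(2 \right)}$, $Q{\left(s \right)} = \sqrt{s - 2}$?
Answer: $\frac{146}{11571} \approx 0.012618$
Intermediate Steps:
$b{\left(j,l \right)} = l + j l$ ($b{\left(j,l \right)} = j l + l = l + j l$)
$Q{\left(s \right)} = \sqrt{-2 + s}$
$M{\left(C,h \right)} = 0$ ($M{\left(C,h \right)} = - \sqrt{-2 + 2} = - \sqrt{0} = \left(-1\right) 0 = 0$)
$\frac{1}{57 + M{\left(x,b{\left(4,6 \right)} \right)}} - \frac{1}{203} = \frac{1}{57 + 0} - \frac{1}{203} = \frac{1}{57} - \frac{1}{203} = \frac{146}{11571}$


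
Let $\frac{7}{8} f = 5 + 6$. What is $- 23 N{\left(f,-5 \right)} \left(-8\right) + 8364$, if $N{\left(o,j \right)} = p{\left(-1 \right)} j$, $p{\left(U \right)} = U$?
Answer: $9284$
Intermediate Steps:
$f = \frac{88}{7}$ ($f = \frac{8 \left(5 + 6\right)}{7} = \frac{8}{7} \cdot 11 = \frac{88}{7} \approx 12.571$)
$N{\left(o,j \right)} = - j$
$- 23 N{\left(f,-5 \right)} \left(-8\right) + 8364 = - 23 \left(\left(-1\right) \left(-5\right)\right) \left(-8\right) + 8364 = \left(-23\right) 5 \left(-8\right) + 8364 = \left(-115\right) \left(-8\right) + 8364 = 920 + 8364 = 9284$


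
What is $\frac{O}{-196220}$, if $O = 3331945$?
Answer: $- \frac{666389}{39244} \approx -16.981$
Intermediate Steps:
$\frac{O}{-196220} = \frac{3331945}{-196220} = 3331945 \left(- \frac{1}{196220}\right) = - \frac{666389}{39244}$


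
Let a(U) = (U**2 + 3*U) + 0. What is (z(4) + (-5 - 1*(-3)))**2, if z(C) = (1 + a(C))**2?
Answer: 703921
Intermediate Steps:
a(U) = U**2 + 3*U
z(C) = (1 + C*(3 + C))**2
(z(4) + (-5 - 1*(-3)))**2 = ((1 + 4*(3 + 4))**2 + (-5 - 1*(-3)))**2 = ((1 + 4*7)**2 + (-5 + 3))**2 = ((1 + 28)**2 - 2)**2 = (29**2 - 2)**2 = (841 - 2)**2 = 839**2 = 703921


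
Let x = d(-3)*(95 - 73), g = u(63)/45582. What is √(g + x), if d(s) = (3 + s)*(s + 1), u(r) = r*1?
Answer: √319074/15194 ≈ 0.037177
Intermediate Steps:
u(r) = r
d(s) = (1 + s)*(3 + s) (d(s) = (3 + s)*(1 + s) = (1 + s)*(3 + s))
g = 21/15194 (g = 63/45582 = 63*(1/45582) = 21/15194 ≈ 0.0013821)
x = 0 (x = (3 + (-3)² + 4*(-3))*(95 - 73) = (3 + 9 - 12)*22 = 0*22 = 0)
√(g + x) = √(21/15194 + 0) = √(21/15194) = √319074/15194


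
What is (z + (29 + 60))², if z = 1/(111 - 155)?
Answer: 15327225/1936 ≈ 7917.0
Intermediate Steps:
z = -1/44 (z = 1/(-44) = -1/44 ≈ -0.022727)
(z + (29 + 60))² = (-1/44 + (29 + 60))² = (-1/44 + 89)² = (3915/44)² = 15327225/1936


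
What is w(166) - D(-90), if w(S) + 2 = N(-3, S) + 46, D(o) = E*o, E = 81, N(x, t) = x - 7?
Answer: 7324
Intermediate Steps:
N(x, t) = -7 + x
D(o) = 81*o
w(S) = 34 (w(S) = -2 + ((-7 - 3) + 46) = -2 + (-10 + 46) = -2 + 36 = 34)
w(166) - D(-90) = 34 - 81*(-90) = 34 - 1*(-7290) = 34 + 7290 = 7324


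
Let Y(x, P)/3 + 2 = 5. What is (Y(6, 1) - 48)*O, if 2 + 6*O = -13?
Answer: 195/2 ≈ 97.500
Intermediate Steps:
O = -5/2 (O = -⅓ + (⅙)*(-13) = -⅓ - 13/6 = -5/2 ≈ -2.5000)
Y(x, P) = 9 (Y(x, P) = -6 + 3*5 = -6 + 15 = 9)
(Y(6, 1) - 48)*O = (9 - 48)*(-5/2) = -39*(-5/2) = 195/2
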